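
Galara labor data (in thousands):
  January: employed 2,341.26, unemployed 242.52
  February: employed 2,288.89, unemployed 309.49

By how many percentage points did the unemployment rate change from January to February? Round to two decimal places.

The unemployment rate changed by +2.52 percentage points.

January: labor force = 2,341.26 + 242.52 = 2,583.78; u = 242.52/2,583.78 = 9.39%.
February: labor force = 2,288.89 + 309.49 = 2,598.38; u = 309.49/2,598.38 = 11.91%.
Change = 11.91% − 9.39% = +2.52 pp.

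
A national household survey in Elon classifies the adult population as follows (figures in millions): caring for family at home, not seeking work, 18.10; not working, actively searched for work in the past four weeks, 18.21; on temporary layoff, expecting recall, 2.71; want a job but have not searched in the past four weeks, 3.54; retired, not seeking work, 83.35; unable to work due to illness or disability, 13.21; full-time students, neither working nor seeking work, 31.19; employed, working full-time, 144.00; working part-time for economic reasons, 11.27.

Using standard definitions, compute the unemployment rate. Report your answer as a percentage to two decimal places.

Employed = 144.00 + 11.27 = 155.27 million (anyone who worked, including part-time for economic reasons, counts as employed).
Unemployed = 18.21 + 2.71 = 20.92 million (jobless and actively searching, or on temporary layoff).
Labor force = 155.27 + 20.92 = 176.19 million.
Unemployment rate = 20.92 / 176.19 = 11.87%.

Unemployment rate ≈ 11.87%.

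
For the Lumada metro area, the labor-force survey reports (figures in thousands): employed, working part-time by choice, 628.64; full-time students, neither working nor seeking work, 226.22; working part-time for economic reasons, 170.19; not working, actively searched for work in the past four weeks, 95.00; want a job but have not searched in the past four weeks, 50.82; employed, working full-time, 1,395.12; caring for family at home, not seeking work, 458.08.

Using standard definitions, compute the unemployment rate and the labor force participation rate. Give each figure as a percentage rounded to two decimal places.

Unemployment rate ≈ 4.15%; labor force participation rate ≈ 75.69%.

Employed = 628.64 + 170.19 + 1,395.12 = 2,193.95 thousand (anyone who worked, including part-time for economic reasons, counts as employed).
Unemployed = 95.00 thousand.
Labor force = 2,193.95 + 95.00 = 2,288.95 thousand.
Not in labor force = 226.22 + 50.82 + 458.08 = 735.12 thousand (those not working and not actively searching are outside the labor force — including those who want a job but have given up searching).
Civilian working-age population = 2,288.95 + 735.12 = 3,024.07 thousand.
Unemployment rate = 95.00 / 2,288.95 = 4.15%.
Labor force participation rate = 2,288.95 / 3,024.07 = 75.69%.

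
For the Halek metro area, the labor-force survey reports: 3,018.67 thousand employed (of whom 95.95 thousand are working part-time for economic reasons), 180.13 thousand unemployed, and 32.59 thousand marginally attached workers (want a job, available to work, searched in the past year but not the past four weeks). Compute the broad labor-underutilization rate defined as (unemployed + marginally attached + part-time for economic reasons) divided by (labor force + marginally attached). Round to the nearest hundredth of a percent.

Labor force = 3,018.67 + 180.13 = 3,198.80 thousand.
Numerator = 180.13 + 32.59 + 95.95 = 308.67 thousand.
Denominator = 3,198.80 + 32.59 = 3,231.39 thousand.
Broad rate = 308.67 / 3,231.39 = 9.55%.

Broad underutilization rate ≈ 9.55%.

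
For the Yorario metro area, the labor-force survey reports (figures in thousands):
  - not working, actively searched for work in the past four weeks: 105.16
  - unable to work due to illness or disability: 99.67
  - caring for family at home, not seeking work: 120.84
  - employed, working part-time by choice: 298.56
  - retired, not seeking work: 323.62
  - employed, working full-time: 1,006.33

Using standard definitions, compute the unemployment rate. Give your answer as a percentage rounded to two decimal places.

Employed = 298.56 + 1,006.33 = 1,304.89 thousand.
Unemployed = 105.16 thousand.
Labor force = 1,304.89 + 105.16 = 1,410.05 thousand.
Unemployment rate = 105.16 / 1,410.05 = 7.46%.

Unemployment rate ≈ 7.46%.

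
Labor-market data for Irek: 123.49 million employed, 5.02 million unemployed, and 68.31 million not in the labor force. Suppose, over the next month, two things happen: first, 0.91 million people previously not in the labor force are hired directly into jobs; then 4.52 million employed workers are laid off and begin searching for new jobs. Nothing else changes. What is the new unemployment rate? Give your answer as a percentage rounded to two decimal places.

New unemployment rate ≈ 7.37%.

Initially, labor force = 123.49 + 5.02 = 128.51 million, so u = 5.02/128.51 = 3.91%.
After the first change, employed and labor force both rise by 0.91; unemployed unchanged → E = 124.40, U = 5.02, labor force = 129.42 million.
After the second change, employed falls and unemployed rises by 4.52; labor force unchanged → E = 119.88, U = 9.54, labor force = 129.42 million.
New unemployment rate = 9.54 / 129.42 = 7.37%.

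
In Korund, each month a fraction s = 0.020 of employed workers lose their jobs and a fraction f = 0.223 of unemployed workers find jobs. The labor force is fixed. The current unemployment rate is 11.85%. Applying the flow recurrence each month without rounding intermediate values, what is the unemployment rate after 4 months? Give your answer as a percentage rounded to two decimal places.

Unemployment rate after four months ≈ 9.42%.

With a fixed labor force, u_{t+1} = u_t + s·(1−u_t) − f·u_t = u_t·(1−s−f) + s.
Here 1−s−f = 0.757 and s = 0.020.
u_1 = 0.118500 × 0.757 + 0.020 = 0.109704.
u_2 = 0.109704 × 0.757 + 0.020 = 0.103046.
u_3 = 0.103046 × 0.757 + 0.020 = 0.098006.
u_4 = 0.098006 × 0.757 + 0.020 = 0.094191.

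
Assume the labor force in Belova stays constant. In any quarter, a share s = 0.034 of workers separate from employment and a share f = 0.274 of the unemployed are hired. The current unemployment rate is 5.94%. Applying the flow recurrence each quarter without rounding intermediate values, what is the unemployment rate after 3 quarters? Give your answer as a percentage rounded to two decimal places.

With a fixed labor force, u_{t+1} = u_t + s·(1−u_t) − f·u_t = u_t·(1−s−f) + s.
Here 1−s−f = 0.692 and s = 0.034.
u_1 = 0.059400 × 0.692 + 0.034 = 0.075105.
u_2 = 0.075105 × 0.692 + 0.034 = 0.085973.
u_3 = 0.085973 × 0.692 + 0.034 = 0.093493.

Unemployment rate after three quarters ≈ 9.35%.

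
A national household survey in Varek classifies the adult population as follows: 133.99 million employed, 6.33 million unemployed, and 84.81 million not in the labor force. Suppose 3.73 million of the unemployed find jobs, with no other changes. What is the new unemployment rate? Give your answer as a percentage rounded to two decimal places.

New unemployment rate ≈ 1.85%.

Initially, labor force = 133.99 + 6.33 = 140.32 million, so u = 6.33/140.32 = 4.51%.
After the change, unemployed falls and employed rises by 3.73; labor force unchanged → E = 137.72, U = 2.60, labor force = 140.32 million.
New unemployment rate = 2.60 / 140.32 = 1.85%.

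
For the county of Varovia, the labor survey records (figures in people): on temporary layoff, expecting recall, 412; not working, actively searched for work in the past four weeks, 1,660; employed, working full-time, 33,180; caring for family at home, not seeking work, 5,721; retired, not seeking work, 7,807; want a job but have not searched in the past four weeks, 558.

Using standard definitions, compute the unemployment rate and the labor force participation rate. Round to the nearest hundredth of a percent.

Employed = 33,180.
Unemployed = 412 + 1,660 = 2,072 (jobless and actively searching, or on temporary layoff).
Labor force = 33,180 + 2,072 = 35,252.
Not in labor force = 5,721 + 7,807 + 558 = 14,086 (those not working and not actively searching are outside the labor force — including those who want a job but have given up searching).
Civilian working-age population = 35,252 + 14,086 = 49,338.
Unemployment rate = 2,072 / 35,252 = 5.88%.
Labor force participation rate = 35,252 / 49,338 = 71.45%.

Unemployment rate ≈ 5.88%; labor force participation rate ≈ 71.45%.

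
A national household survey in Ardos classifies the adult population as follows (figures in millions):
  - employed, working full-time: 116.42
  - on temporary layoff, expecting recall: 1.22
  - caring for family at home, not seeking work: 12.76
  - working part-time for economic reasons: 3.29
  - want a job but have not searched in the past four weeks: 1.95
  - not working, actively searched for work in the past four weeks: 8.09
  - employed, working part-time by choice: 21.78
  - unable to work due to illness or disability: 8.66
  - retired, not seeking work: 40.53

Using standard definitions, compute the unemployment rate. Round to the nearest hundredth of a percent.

Employed = 116.42 + 3.29 + 21.78 = 141.49 million (anyone who worked, including part-time for economic reasons, counts as employed).
Unemployed = 1.22 + 8.09 = 9.31 million (jobless and actively searching, or on temporary layoff).
Labor force = 141.49 + 9.31 = 150.80 million.
Unemployment rate = 9.31 / 150.80 = 6.17%.

Unemployment rate ≈ 6.17%.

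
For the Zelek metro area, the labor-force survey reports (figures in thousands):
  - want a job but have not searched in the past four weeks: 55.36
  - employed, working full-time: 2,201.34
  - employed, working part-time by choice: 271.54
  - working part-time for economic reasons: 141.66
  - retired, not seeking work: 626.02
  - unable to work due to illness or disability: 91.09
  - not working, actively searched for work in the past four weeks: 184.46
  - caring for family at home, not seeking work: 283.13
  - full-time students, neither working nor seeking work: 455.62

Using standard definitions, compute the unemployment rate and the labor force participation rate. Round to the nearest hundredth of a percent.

Employed = 2,201.34 + 271.54 + 141.66 = 2,614.54 thousand (anyone who worked, including part-time for economic reasons, counts as employed).
Unemployed = 184.46 thousand.
Labor force = 2,614.54 + 184.46 = 2,799.00 thousand.
Not in labor force = 55.36 + 626.02 + 91.09 + 283.13 + 455.62 = 1,511.22 thousand (those not working and not actively searching are outside the labor force — including those who want a job but have given up searching).
Civilian working-age population = 2,799.00 + 1,511.22 = 4,310.22 thousand.
Unemployment rate = 184.46 / 2,799.00 = 6.59%.
Labor force participation rate = 2,799.00 / 4,310.22 = 64.94%.

Unemployment rate ≈ 6.59%; labor force participation rate ≈ 64.94%.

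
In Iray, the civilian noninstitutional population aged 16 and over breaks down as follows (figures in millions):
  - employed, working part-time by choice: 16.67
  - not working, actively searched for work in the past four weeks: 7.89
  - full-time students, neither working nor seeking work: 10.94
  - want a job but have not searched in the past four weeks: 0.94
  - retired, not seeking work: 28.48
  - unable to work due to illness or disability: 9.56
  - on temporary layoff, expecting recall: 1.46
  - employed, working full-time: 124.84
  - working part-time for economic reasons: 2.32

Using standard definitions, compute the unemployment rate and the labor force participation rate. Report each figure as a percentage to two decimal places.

Unemployment rate ≈ 6.10%; labor force participation rate ≈ 75.42%.

Employed = 16.67 + 124.84 + 2.32 = 143.83 million (anyone who worked, including part-time for economic reasons, counts as employed).
Unemployed = 7.89 + 1.46 = 9.35 million (jobless and actively searching, or on temporary layoff).
Labor force = 143.83 + 9.35 = 153.18 million.
Not in labor force = 10.94 + 0.94 + 28.48 + 9.56 = 49.92 million (those not working and not actively searching are outside the labor force — including those who want a job but have given up searching).
Civilian working-age population = 153.18 + 49.92 = 203.10 million.
Unemployment rate = 9.35 / 153.18 = 6.10%.
Labor force participation rate = 153.18 / 203.10 = 75.42%.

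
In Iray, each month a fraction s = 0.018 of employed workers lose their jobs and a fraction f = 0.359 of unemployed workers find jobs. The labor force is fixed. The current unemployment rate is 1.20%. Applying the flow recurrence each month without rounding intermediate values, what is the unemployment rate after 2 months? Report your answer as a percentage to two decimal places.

Unemployment rate after two months ≈ 3.39%.

With a fixed labor force, u_{t+1} = u_t + s·(1−u_t) − f·u_t = u_t·(1−s−f) + s.
Here 1−s−f = 0.623 and s = 0.018.
u_1 = 0.012000 × 0.623 + 0.018 = 0.025476.
u_2 = 0.025476 × 0.623 + 0.018 = 0.033872.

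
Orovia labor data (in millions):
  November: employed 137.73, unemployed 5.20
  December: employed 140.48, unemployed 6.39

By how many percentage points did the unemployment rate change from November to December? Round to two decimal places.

November: labor force = 137.73 + 5.20 = 142.93; u = 5.20/142.93 = 3.64%.
December: labor force = 140.48 + 6.39 = 146.87; u = 6.39/146.87 = 4.35%.
Change = 4.35% − 3.64% = +0.71 pp.

The unemployment rate changed by +0.71 percentage points.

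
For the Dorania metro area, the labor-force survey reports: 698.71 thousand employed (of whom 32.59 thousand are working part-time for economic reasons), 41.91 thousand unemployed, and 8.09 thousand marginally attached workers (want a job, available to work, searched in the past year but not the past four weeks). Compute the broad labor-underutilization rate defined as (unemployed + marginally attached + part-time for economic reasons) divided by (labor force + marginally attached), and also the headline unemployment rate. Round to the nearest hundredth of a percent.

Labor force = 698.71 + 41.91 = 740.62 thousand.
Numerator = 41.91 + 8.09 + 32.59 = 82.59 thousand.
Denominator = 740.62 + 8.09 = 748.71 thousand.
Broad rate = 82.59 / 748.71 = 11.03%.
Headline unemployment rate = 41.91 / 740.62 = 5.66%.

Broad underutilization rate ≈ 11.03%; headline unemployment rate ≈ 5.66%.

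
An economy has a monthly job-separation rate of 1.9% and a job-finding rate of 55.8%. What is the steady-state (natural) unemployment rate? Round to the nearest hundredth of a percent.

Steady-state unemployment rate ≈ 3.29%.

At steady state the flows balance: s·E = f·U, so U/(E+U) = s/(s+f).
u* = 1.9 / (1.9 + 55.8) = 1.9 / 57.70 = 3.29%.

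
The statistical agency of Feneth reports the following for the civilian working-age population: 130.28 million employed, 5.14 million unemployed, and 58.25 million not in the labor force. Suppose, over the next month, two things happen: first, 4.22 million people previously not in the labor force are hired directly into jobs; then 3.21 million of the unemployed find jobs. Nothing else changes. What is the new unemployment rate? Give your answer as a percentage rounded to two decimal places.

New unemployment rate ≈ 1.38%.

Initially, labor force = 130.28 + 5.14 = 135.42 million, so u = 5.14/135.42 = 3.80%.
After the first change, employed and labor force both rise by 4.22; unemployed unchanged → E = 134.50, U = 5.14, labor force = 139.64 million.
After the second change, unemployed falls and employed rises by 3.21; labor force unchanged → E = 137.71, U = 1.93, labor force = 139.64 million.
New unemployment rate = 1.93 / 139.64 = 1.38%.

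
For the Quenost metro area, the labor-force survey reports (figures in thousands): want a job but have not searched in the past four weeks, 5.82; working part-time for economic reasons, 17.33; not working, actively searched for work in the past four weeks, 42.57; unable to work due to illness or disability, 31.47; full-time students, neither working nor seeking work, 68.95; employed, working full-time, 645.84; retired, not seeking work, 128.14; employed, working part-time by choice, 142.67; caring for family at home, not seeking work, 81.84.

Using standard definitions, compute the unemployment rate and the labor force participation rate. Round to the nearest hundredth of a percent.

Employed = 17.33 + 645.84 + 142.67 = 805.84 thousand (anyone who worked, including part-time for economic reasons, counts as employed).
Unemployed = 42.57 thousand.
Labor force = 805.84 + 42.57 = 848.41 thousand.
Not in labor force = 5.82 + 31.47 + 68.95 + 128.14 + 81.84 = 316.22 thousand (those not working and not actively searching are outside the labor force — including those who want a job but have given up searching).
Civilian working-age population = 848.41 + 316.22 = 1,164.63 thousand.
Unemployment rate = 42.57 / 848.41 = 5.02%.
Labor force participation rate = 848.41 / 1,164.63 = 72.85%.

Unemployment rate ≈ 5.02%; labor force participation rate ≈ 72.85%.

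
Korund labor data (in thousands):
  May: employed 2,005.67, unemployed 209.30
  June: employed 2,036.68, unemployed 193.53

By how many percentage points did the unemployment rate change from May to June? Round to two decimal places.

The unemployment rate changed by −0.77 percentage points.

May: labor force = 2,005.67 + 209.30 = 2,214.97; u = 209.30/2,214.97 = 9.45%.
June: labor force = 2,036.68 + 193.53 = 2,230.21; u = 193.53/2,230.21 = 8.68%.
Change = 8.68% − 9.45% = −0.77 pp.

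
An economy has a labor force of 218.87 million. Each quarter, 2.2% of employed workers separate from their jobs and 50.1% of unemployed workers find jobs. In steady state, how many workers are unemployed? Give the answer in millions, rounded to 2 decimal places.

Steady-state unemployment rate u* = s/(s+f) = 2.2/(2.2+50.1) = 0.042065.
Unemployed = u* × labor force = 0.042065 × 218.87 ≈ 9.21 million.

About 9.21 million are unemployed in steady state.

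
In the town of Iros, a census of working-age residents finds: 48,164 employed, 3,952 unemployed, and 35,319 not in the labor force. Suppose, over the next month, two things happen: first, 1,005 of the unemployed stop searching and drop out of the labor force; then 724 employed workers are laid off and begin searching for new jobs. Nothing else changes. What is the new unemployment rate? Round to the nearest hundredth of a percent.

Initially, labor force = 48,164 + 3,952 = 52,116, so u = 3,952/52,116 = 7.58%.
After the first change, unemployed and labor force both fall by 1,005 → E = 48,164, U = 2,947, labor force = 51,111.
After the second change, employed falls and unemployed rises by 724; labor force unchanged → E = 47,440, U = 3,671, labor force = 51,111.
New unemployment rate = 3,671 / 51,111 = 7.18%.

New unemployment rate ≈ 7.18%.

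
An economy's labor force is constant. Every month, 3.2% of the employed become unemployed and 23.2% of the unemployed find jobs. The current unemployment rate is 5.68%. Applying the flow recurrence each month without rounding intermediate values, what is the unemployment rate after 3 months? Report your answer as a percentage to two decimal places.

With a fixed labor force, u_{t+1} = u_t + s·(1−u_t) − f·u_t = u_t·(1−s−f) + s.
Here 1−s−f = 0.736 and s = 0.032.
u_1 = 0.056800 × 0.736 + 0.032 = 0.073805.
u_2 = 0.073805 × 0.736 + 0.032 = 0.086320.
u_3 = 0.086320 × 0.736 + 0.032 = 0.095532.

Unemployment rate after three months ≈ 9.55%.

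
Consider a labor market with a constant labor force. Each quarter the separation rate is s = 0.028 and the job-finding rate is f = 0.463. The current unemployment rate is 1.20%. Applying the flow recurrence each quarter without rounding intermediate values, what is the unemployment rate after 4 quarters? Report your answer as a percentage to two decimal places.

With a fixed labor force, u_{t+1} = u_t + s·(1−u_t) − f·u_t = u_t·(1−s−f) + s.
Here 1−s−f = 0.509 and s = 0.028.
u_1 = 0.012000 × 0.509 + 0.028 = 0.034108.
u_2 = 0.034108 × 0.509 + 0.028 = 0.045361.
u_3 = 0.045361 × 0.509 + 0.028 = 0.051089.
u_4 = 0.051089 × 0.509 + 0.028 = 0.054004.

Unemployment rate after four quarters ≈ 5.40%.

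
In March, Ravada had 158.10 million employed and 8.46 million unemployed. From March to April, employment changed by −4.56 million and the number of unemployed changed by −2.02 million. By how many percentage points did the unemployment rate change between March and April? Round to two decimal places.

March: labor force = 158.10 + 8.46 = 166.56; u = 8.46/166.56 = 5.08%.
April: labor force = 153.54 + 6.44 = 159.98; u = 6.44/159.98 = 4.03%.
Change = 4.03% − 5.08% = −1.05 pp.

The unemployment rate changed by −1.05 percentage points.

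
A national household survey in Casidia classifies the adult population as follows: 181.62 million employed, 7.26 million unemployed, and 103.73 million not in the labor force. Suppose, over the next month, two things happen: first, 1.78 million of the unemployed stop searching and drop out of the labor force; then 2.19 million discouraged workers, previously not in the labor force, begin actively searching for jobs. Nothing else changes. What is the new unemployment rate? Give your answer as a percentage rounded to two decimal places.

Initially, labor force = 181.62 + 7.26 = 188.88 million, so u = 7.26/188.88 = 3.84%.
After the first change, unemployed and labor force both fall by 1.78 → E = 181.62, U = 5.48, labor force = 187.10 million.
After the second change, unemployed and labor force both rise by 2.19 → E = 181.62, U = 7.67, labor force = 189.29 million.
New unemployment rate = 7.67 / 189.29 = 4.05%.

New unemployment rate ≈ 4.05%.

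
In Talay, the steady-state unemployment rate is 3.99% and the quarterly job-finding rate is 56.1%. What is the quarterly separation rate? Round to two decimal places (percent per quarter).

From u* = s/(s+f): s = u·f/(1−u).
s = 0.0399 × 56.1 / (1 − 0.0399) = 2.2384 / 0.9601 ≈ 2.33% per quarter.

Separation rate ≈ 2.33% per quarter.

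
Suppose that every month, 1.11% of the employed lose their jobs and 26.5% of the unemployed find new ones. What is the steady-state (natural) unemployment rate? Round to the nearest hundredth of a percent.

At steady state the flows balance: s·E = f·U, so U/(E+U) = s/(s+f).
u* = 1.11 / (1.11 + 26.5) = 1.11 / 27.61 = 4.02%.

Steady-state unemployment rate ≈ 4.02%.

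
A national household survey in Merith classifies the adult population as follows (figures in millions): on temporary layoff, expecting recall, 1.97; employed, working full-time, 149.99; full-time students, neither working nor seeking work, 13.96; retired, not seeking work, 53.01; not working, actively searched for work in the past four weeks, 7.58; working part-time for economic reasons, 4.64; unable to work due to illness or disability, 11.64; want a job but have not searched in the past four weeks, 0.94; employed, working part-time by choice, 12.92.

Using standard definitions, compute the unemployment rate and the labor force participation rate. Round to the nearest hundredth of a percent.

Employed = 149.99 + 4.64 + 12.92 = 167.55 million (anyone who worked, including part-time for economic reasons, counts as employed).
Unemployed = 1.97 + 7.58 = 9.55 million (jobless and actively searching, or on temporary layoff).
Labor force = 167.55 + 9.55 = 177.10 million.
Not in labor force = 13.96 + 53.01 + 11.64 + 0.94 = 79.55 million (those not working and not actively searching are outside the labor force — including those who want a job but have given up searching).
Civilian working-age population = 177.10 + 79.55 = 256.65 million.
Unemployment rate = 9.55 / 177.10 = 5.39%.
Labor force participation rate = 177.10 / 256.65 = 69.00%.

Unemployment rate ≈ 5.39%; labor force participation rate ≈ 69.00%.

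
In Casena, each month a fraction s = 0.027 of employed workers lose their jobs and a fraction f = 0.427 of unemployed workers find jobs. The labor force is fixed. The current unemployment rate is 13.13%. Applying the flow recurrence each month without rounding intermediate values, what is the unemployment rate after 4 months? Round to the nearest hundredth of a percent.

Unemployment rate after four months ≈ 6.59%.

With a fixed labor force, u_{t+1} = u_t + s·(1−u_t) − f·u_t = u_t·(1−s−f) + s.
Here 1−s−f = 0.546 and s = 0.027.
u_1 = 0.131300 × 0.546 + 0.027 = 0.098690.
u_2 = 0.098690 × 0.546 + 0.027 = 0.080885.
u_3 = 0.080885 × 0.546 + 0.027 = 0.071163.
u_4 = 0.071163 × 0.546 + 0.027 = 0.065855.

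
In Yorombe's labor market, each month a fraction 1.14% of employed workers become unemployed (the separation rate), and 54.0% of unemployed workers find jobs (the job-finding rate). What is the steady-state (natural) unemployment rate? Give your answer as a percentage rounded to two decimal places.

Steady-state unemployment rate ≈ 2.07%.

At steady state the flows balance: s·E = f·U, so U/(E+U) = s/(s+f).
u* = 1.14 / (1.14 + 54.0) = 1.14 / 55.14 = 2.07%.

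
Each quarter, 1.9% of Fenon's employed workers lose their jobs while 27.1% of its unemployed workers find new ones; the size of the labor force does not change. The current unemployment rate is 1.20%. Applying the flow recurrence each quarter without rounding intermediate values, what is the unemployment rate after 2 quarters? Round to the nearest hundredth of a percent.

Unemployment rate after two quarters ≈ 3.85%.

With a fixed labor force, u_{t+1} = u_t + s·(1−u_t) − f·u_t = u_t·(1−s−f) + s.
Here 1−s−f = 0.710 and s = 0.019.
u_1 = 0.012000 × 0.710 + 0.019 = 0.027520.
u_2 = 0.027520 × 0.710 + 0.019 = 0.038539.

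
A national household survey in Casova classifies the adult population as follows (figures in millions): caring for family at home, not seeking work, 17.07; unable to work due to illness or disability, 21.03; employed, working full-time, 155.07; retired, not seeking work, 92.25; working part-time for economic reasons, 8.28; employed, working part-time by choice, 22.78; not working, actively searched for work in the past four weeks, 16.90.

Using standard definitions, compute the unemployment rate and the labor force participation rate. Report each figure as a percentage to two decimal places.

Unemployment rate ≈ 8.32%; labor force participation rate ≈ 60.90%.

Employed = 155.07 + 8.28 + 22.78 = 186.13 million (anyone who worked, including part-time for economic reasons, counts as employed).
Unemployed = 16.90 million.
Labor force = 186.13 + 16.90 = 203.03 million.
Not in labor force = 17.07 + 21.03 + 92.25 = 130.35 million (those not working and not actively searching are outside the labor force).
Civilian working-age population = 203.03 + 130.35 = 333.38 million.
Unemployment rate = 16.90 / 203.03 = 8.32%.
Labor force participation rate = 203.03 / 333.38 = 60.90%.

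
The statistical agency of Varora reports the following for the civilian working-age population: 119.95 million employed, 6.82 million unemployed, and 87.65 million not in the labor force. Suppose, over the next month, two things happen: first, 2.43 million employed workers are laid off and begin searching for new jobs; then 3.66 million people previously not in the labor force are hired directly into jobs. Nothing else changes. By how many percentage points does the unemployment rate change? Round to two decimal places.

The unemployment rate changes by +1.71 percentage points.

Initially, labor force = 119.95 + 6.82 = 126.77 million, so u = 6.82/126.77 = 5.38%.
After the first change, employed falls and unemployed rises by 2.43; labor force unchanged → E = 117.52, U = 9.25, labor force = 126.77 million.
After the second change, employed and labor force both rise by 3.66; unemployed unchanged → E = 121.18, U = 9.25, labor force = 130.43 million.
New unemployment rate = 9.25 / 130.43 = 7.09%.
Change = 7.09% − 5.38% = +1.71 percentage points.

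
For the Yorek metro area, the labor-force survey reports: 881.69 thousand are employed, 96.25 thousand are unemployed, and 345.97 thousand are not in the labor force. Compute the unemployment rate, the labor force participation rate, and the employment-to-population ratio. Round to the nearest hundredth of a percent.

Labor force = employed + unemployed = 881.69 + 96.25 = 977.94 thousand.
Working-age population = 977.94 + 345.97 = 1,323.91 thousand.
Unemployment rate = 96.25 / 977.94 = 9.84%.
Labor force participation rate = 977.94 / 1,323.91 = 73.87%.
Employment-population ratio = 881.69 / 1,323.91 = 66.60%.

Unemployment rate ≈ 9.84%; labor force participation rate ≈ 73.87%; employment-population ratio ≈ 66.60%.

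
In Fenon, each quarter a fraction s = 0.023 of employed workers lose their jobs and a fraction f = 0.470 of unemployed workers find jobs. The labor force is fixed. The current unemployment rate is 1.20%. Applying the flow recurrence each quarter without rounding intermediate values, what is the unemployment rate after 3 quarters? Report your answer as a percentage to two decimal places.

Unemployment rate after three quarters ≈ 4.21%.

With a fixed labor force, u_{t+1} = u_t + s·(1−u_t) − f·u_t = u_t·(1−s−f) + s.
Here 1−s−f = 0.507 and s = 0.023.
u_1 = 0.012000 × 0.507 + 0.023 = 0.029084.
u_2 = 0.029084 × 0.507 + 0.023 = 0.037746.
u_3 = 0.037746 × 0.507 + 0.023 = 0.042137.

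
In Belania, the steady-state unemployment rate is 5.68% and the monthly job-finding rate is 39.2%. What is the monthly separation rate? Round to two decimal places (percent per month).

From u* = s/(s+f): s = u·f/(1−u).
s = 0.0568 × 39.2 / (1 − 0.0568) = 2.2266 / 0.9432 ≈ 2.36% per month.

Separation rate ≈ 2.36% per month.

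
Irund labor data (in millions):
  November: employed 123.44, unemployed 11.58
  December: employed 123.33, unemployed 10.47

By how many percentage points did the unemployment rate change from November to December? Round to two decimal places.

The unemployment rate changed by −0.75 percentage points.

November: labor force = 123.44 + 11.58 = 135.02; u = 11.58/135.02 = 8.58%.
December: labor force = 123.33 + 10.47 = 133.80; u = 10.47/133.80 = 7.83%.
Change = 7.83% − 8.58% = −0.75 pp.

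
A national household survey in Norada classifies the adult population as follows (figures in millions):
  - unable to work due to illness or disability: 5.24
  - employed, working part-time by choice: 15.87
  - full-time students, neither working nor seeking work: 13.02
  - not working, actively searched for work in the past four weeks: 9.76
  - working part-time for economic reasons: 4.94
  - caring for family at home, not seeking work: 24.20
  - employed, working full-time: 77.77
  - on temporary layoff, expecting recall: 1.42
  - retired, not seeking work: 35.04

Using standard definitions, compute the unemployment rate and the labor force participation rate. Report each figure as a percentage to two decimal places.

Unemployment rate ≈ 10.19%; labor force participation rate ≈ 58.61%.

Employed = 15.87 + 4.94 + 77.77 = 98.58 million (anyone who worked, including part-time for economic reasons, counts as employed).
Unemployed = 9.76 + 1.42 = 11.18 million (jobless and actively searching, or on temporary layoff).
Labor force = 98.58 + 11.18 = 109.76 million.
Not in labor force = 5.24 + 13.02 + 24.20 + 35.04 = 77.50 million (those not working and not actively searching are outside the labor force).
Civilian working-age population = 109.76 + 77.50 = 187.26 million.
Unemployment rate = 11.18 / 109.76 = 10.19%.
Labor force participation rate = 109.76 / 187.26 = 58.61%.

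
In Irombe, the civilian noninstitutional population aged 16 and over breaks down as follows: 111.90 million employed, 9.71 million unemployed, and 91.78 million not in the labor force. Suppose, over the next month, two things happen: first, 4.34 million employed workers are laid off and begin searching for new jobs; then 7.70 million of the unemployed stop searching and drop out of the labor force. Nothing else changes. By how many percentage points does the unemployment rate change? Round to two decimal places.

The unemployment rate changes by −2.41 percentage points.

Initially, labor force = 111.90 + 9.71 = 121.61 million, so u = 9.71/121.61 = 7.98%.
After the first change, employed falls and unemployed rises by 4.34; labor force unchanged → E = 107.56, U = 14.05, labor force = 121.61 million.
After the second change, unemployed and labor force both fall by 7.70 → E = 107.56, U = 6.35, labor force = 113.91 million.
New unemployment rate = 6.35 / 113.91 = 5.57%.
Change = 5.57% − 7.98% = −2.41 percentage points.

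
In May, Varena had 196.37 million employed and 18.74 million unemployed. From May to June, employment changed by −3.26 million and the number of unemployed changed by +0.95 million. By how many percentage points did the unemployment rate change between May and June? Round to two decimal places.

May: labor force = 196.37 + 18.74 = 215.11; u = 18.74/215.11 = 8.71%.
June: labor force = 193.11 + 19.69 = 212.80; u = 19.69/212.80 = 9.25%.
Change = 9.25% − 8.71% = +0.54 pp.

The unemployment rate changed by +0.54 percentage points.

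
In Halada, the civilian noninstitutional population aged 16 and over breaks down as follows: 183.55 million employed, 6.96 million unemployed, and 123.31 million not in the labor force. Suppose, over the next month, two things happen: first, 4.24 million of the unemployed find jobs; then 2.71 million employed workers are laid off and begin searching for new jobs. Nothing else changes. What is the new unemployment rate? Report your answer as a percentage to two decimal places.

Initially, labor force = 183.55 + 6.96 = 190.51 million, so u = 6.96/190.51 = 3.65%.
After the first change, unemployed falls and employed rises by 4.24; labor force unchanged → E = 187.79, U = 2.72, labor force = 190.51 million.
After the second change, employed falls and unemployed rises by 2.71; labor force unchanged → E = 185.08, U = 5.43, labor force = 190.51 million.
New unemployment rate = 5.43 / 190.51 = 2.85%.

New unemployment rate ≈ 2.85%.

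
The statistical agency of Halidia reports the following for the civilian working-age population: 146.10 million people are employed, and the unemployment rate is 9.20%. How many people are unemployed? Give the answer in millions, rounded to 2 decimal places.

Let U be the number unemployed. The labor force is E + U, and U/(E+U) = 0.0920.
So U = 0.0920 × 146.10 / (1 − 0.0920) = 13.4412 / 0.9080 ≈ 14.80 million.

About 14.80 million are unemployed.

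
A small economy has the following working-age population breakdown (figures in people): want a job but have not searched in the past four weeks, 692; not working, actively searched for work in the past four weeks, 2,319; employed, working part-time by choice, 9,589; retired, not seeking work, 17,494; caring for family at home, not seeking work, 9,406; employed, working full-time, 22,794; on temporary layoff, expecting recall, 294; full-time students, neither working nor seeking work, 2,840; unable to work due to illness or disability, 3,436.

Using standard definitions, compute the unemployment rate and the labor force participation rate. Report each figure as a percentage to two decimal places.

Employed = 9,589 + 22,794 = 32,383.
Unemployed = 2,319 + 294 = 2,613 (jobless and actively searching, or on temporary layoff).
Labor force = 32,383 + 2,613 = 34,996.
Not in labor force = 692 + 17,494 + 9,406 + 2,840 + 3,436 = 33,868 (those not working and not actively searching are outside the labor force — including those who want a job but have given up searching).
Civilian working-age population = 34,996 + 33,868 = 68,864.
Unemployment rate = 2,613 / 34,996 = 7.47%.
Labor force participation rate = 34,996 / 68,864 = 50.82%.

Unemployment rate ≈ 7.47%; labor force participation rate ≈ 50.82%.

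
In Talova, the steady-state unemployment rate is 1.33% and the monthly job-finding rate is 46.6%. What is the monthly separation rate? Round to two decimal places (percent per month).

Separation rate ≈ 0.63% per month.

From u* = s/(s+f): s = u·f/(1−u).
s = 0.0133 × 46.6 / (1 − 0.0133) = 0.6198 / 0.9867 ≈ 0.63% per month.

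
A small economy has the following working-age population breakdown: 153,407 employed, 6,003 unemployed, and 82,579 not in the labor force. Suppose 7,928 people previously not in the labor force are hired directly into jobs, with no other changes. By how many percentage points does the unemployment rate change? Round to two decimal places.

Initially, labor force = 153,407 + 6,003 = 159,410, so u = 6,003/159,410 = 3.77%.
After the change, employed and labor force both rise by 7,928; unemployed unchanged → E = 161,335, U = 6,003, labor force = 167,338.
New unemployment rate = 6,003 / 167,338 = 3.59%.
Change = 3.59% − 3.77% = −0.18 percentage points.

The unemployment rate changes by −0.18 percentage points.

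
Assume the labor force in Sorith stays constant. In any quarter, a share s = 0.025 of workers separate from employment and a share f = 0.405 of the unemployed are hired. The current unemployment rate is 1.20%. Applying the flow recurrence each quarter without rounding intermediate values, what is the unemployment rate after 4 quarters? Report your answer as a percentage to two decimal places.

Unemployment rate after four quarters ≈ 5.33%.

With a fixed labor force, u_{t+1} = u_t + s·(1−u_t) − f·u_t = u_t·(1−s−f) + s.
Here 1−s−f = 0.570 and s = 0.025.
u_1 = 0.012000 × 0.570 + 0.025 = 0.031840.
u_2 = 0.031840 × 0.570 + 0.025 = 0.043149.
u_3 = 0.043149 × 0.570 + 0.025 = 0.049595.
u_4 = 0.049595 × 0.570 + 0.025 = 0.053269.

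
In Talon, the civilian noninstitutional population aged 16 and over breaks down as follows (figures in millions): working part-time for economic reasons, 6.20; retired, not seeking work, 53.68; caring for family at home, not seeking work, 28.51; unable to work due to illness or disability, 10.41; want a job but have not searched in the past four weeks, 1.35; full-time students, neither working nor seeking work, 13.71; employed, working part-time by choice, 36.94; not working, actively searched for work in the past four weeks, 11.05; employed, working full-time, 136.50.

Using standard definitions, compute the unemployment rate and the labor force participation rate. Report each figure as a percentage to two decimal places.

Employed = 6.20 + 36.94 + 136.50 = 179.64 million (anyone who worked, including part-time for economic reasons, counts as employed).
Unemployed = 11.05 million.
Labor force = 179.64 + 11.05 = 190.69 million.
Not in labor force = 53.68 + 28.51 + 10.41 + 1.35 + 13.71 = 107.66 million (those not working and not actively searching are outside the labor force — including those who want a job but have given up searching).
Civilian working-age population = 190.69 + 107.66 = 298.35 million.
Unemployment rate = 11.05 / 190.69 = 5.79%.
Labor force participation rate = 190.69 / 298.35 = 63.91%.

Unemployment rate ≈ 5.79%; labor force participation rate ≈ 63.91%.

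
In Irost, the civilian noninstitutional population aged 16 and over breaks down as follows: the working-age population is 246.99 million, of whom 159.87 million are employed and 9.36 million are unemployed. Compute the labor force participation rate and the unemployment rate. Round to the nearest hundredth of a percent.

Labor force = employed + unemployed = 159.87 + 9.36 = 169.23 million.
Unemployment rate = 9.36 / 169.23 = 5.53%.
Labor force participation rate = 169.23 / 246.99 = 68.52%.

Labor force participation rate ≈ 68.52%; unemployment rate ≈ 5.53%.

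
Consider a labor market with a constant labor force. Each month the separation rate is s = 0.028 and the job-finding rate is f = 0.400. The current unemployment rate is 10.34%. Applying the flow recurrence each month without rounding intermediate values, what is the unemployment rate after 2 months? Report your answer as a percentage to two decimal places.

With a fixed labor force, u_{t+1} = u_t + s·(1−u_t) − f·u_t = u_t·(1−s−f) + s.
Here 1−s−f = 0.572 and s = 0.028.
u_1 = 0.103400 × 0.572 + 0.028 = 0.087145.
u_2 = 0.087145 × 0.572 + 0.028 = 0.077847.

Unemployment rate after two months ≈ 7.78%.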